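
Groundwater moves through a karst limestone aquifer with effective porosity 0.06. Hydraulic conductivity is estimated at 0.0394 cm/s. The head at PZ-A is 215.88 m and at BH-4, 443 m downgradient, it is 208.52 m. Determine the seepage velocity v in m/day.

Convert K: 0.0394 cm/s × 864 = 34.04 m/day.
Hydraulic gradient i = (215.88 − 208.52) / 443 = 7.36 / 443 = 0.01661.
Darcy flux q = K · i = 34.04 × 0.01661 = 0.5656 m/day.
Seepage velocity v = q / n_e = 0.5656 / 0.06 = 9.426 m/day.

9.43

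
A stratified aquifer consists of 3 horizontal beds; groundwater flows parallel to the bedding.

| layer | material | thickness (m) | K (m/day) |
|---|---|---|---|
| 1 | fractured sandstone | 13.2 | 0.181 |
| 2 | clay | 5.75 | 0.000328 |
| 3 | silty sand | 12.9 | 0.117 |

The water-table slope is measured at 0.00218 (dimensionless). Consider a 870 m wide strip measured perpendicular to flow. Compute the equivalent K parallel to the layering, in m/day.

Flow is parallel to layering, so each bed carries its own Darcy discharge and the transmissivities add.
Σ(K_i·b_i) = 0.181×13.2 + 0.000328×5.75 + 0.117×12.9 = 3.900 m²/day.
Total thickness b = 31.85 m, so K_eq = Σ(K_i·b_i)/b = 0.1225 m/day.

0.122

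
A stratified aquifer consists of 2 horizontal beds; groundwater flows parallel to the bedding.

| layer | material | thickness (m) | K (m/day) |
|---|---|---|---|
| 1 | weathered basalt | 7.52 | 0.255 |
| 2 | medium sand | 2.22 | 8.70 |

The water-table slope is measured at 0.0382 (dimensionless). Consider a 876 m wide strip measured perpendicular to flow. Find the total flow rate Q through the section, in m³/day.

Flow is parallel to layering, so each bed carries its own Darcy discharge and the transmissivities add.
Σ(K_i·b_i) = 0.255×7.52 + 8.70×2.22 = 21.23 m²/day.
Hydraulic gradient i = 0.0382.
Q = Σ(K_i·b_i) · W · i = 21.23 × 876 × 0.03820 = 710.5 m³/day.

710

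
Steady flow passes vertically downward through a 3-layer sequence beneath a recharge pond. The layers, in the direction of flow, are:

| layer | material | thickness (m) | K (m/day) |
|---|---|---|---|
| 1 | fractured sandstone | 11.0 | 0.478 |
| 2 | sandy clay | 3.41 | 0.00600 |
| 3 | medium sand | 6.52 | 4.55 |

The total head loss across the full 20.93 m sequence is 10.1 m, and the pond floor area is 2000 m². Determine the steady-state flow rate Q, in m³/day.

Flow is perpendicular to layering, so the layers act in series and the equivalent K is the thickness-weighted harmonic mean.
Total thickness L = 11.0 + 3.41 + 6.52 = 20.93 m.
Σ(b_i/K_i) = 11.0/0.478 + 3.41/0.00600 + 6.52/4.55 = 592.8 d.
K_eq = L / Σ(b_i/K_i) = 20.93 / 592.8 = 0.03531 m/day.
Q = K_eq · A · (Δh/L) = 0.03531 × 2000 × (10.1/20.93) = 34.08 m³/day.

34.1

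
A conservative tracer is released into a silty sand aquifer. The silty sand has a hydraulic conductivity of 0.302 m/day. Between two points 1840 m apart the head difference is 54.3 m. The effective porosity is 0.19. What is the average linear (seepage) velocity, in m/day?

0.0469

Hydraulic gradient i = Δh / L = 54.3 / 1840 = 0.02951.
Darcy flux q = K · i = 0.3020 × 0.02951 = 0.008912 m/day.
Seepage velocity v = q / n_e = 0.008912 / 0.19 = 0.04691 m/day.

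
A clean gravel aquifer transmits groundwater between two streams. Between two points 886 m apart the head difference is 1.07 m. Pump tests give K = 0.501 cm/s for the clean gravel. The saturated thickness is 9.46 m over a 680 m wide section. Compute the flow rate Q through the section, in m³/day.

Convert K: 0.501 cm/s × 864 = 432.9 m/day.
Cross-sectional area A = 680 × 9.46 = 6433 m².
Hydraulic gradient i = Δh / L = 1.07 / 886 = 0.001208.
Darcy's law: Q = K · A · i = 432.9 × 6433 × 0.001208 = 3363 m³/day.

3360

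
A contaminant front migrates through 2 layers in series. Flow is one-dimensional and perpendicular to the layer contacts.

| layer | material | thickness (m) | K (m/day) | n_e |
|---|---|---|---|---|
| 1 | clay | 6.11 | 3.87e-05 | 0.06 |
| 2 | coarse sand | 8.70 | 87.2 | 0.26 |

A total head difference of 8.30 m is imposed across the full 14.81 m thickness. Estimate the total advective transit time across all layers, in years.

With flow normal to the layers, continuity requires the same specific discharge q through every layer.
Σ(b_i/K_i) = 6.11/3.87e-05 + 8.70/87.2 = 1.579e+05 d.
q = Δh / Σ(b_i/K_i) = 8.30 / 1.579e+05 = 5.257e-05 m/day.
In each layer the seepage velocity is v_i = q/n_i, so the layer transit time is t_i = b_i·n_i / q:
  layer 1 (clay): t_1 = 6.11 × 0.06 / 5.257e-05 = 6973 d
  layer 2 (coarse sand): t_2 = 8.70 × 0.26 / 5.257e-05 = 43027 d
Total t = Σ t_i = 50001 days = 136.9 years.

137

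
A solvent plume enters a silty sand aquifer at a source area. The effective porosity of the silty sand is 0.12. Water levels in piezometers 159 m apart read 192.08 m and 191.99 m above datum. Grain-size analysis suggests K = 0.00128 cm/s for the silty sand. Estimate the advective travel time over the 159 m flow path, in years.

Convert K: 0.00128 cm/s × 864 = 1.106 m/day.
Hydraulic gradient i = (192.08 − 191.99) / 159 = 0.09 / 159 = 0.0005660.
Darcy flux q = K · i = 1.106 × 0.0005660 = 0.0006260 m/day.
Seepage velocity v = q / n_e = 0.0006260 / 0.12 = 0.005217 m/day.
Travel time t = L / v = 159 / 0.005217 = 30480 days = 83.45 years.

83.4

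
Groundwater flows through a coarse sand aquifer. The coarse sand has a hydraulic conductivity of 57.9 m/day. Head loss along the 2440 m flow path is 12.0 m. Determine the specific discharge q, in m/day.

0.285

Hydraulic gradient i = Δh / L = 12.0 / 2440 = 0.004918.
Specific discharge q = K · i = 57.90 × 0.004918 = 0.2848 m/day.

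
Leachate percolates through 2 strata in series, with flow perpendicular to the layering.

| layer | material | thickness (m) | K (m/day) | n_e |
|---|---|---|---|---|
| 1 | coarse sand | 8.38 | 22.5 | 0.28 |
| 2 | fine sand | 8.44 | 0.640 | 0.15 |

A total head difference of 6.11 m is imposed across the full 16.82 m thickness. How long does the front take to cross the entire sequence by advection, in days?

With flow normal to the layers, continuity requires the same specific discharge q through every layer.
Σ(b_i/K_i) = 8.38/22.5 + 8.44/0.640 = 13.56 d.
q = Δh / Σ(b_i/K_i) = 6.11 / 13.56 = 0.4506 m/day.
In each layer the seepage velocity is v_i = q/n_i, so the layer transit time is t_i = b_i·n_i / q:
  layer 1 (coarse sand): t_1 = 8.38 × 0.28 / 0.4506 = 5.207 d
  layer 2 (fine sand): t_2 = 8.44 × 0.15 / 0.4506 = 2.810 d
Total t = Σ t_i = 8.017 days.

8.02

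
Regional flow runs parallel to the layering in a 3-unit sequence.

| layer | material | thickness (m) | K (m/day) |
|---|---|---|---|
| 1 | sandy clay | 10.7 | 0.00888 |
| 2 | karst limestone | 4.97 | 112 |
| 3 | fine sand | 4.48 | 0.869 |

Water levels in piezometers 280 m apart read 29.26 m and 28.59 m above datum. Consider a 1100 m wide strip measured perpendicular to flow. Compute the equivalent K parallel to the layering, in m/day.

Flow is parallel to layering, so each bed carries its own Darcy discharge and the transmissivities add.
Σ(K_i·b_i) = 0.00888×10.7 + 112×4.97 + 0.869×4.48 = 560.6 m²/day.
Total thickness b = 20.15 m, so K_eq = Σ(K_i·b_i)/b = 27.82 m/day.

27.8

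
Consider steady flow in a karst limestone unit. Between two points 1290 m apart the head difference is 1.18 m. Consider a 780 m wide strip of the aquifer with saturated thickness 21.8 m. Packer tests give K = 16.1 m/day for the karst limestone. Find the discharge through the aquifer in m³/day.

250

Cross-sectional area A = 780 × 21.8 = 17004 m².
Hydraulic gradient i = Δh / L = 1.18 / 1290 = 0.0009147.
Darcy's law: Q = K · A · i = 16.10 × 17004 × 0.0009147 = 250.4 m³/day.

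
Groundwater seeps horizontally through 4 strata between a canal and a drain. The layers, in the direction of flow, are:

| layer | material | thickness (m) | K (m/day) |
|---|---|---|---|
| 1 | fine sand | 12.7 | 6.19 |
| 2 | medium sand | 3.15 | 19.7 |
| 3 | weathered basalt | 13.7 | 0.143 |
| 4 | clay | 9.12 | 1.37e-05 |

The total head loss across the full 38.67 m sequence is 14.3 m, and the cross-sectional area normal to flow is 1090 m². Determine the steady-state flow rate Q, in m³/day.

0.0234

Flow is perpendicular to layering, so the layers act in series and the equivalent K is the thickness-weighted harmonic mean.
Total thickness L = 12.7 + 3.15 + 13.7 + 9.12 = 38.67 m.
Σ(b_i/K_i) = 12.7/6.19 + 3.15/19.7 + 13.7/0.143 + 9.12/1.37e-05 = 6.658e+05 d.
K_eq = L / Σ(b_i/K_i) = 38.67 / 6.658e+05 = 5.808e-05 m/day.
Q = K_eq · A · (Δh/L) = 5.808e-05 × 1090 × (14.3/38.67) = 0.02341 m³/day.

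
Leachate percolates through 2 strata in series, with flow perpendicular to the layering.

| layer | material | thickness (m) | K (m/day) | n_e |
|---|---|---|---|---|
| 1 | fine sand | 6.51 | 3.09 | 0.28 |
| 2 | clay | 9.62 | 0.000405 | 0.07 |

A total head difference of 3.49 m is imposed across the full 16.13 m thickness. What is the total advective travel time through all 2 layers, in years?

With flow normal to the layers, continuity requires the same specific discharge q through every layer.
Σ(b_i/K_i) = 6.51/3.09 + 9.62/0.000405 = 23755 d.
q = Δh / Σ(b_i/K_i) = 3.49 / 23755 = 0.0001469 m/day.
In each layer the seepage velocity is v_i = q/n_i, so the layer transit time is t_i = b_i·n_i / q:
  layer 1 (fine sand): t_1 = 6.51 × 0.28 / 0.0001469 = 12407 d
  layer 2 (clay): t_2 = 9.62 × 0.07 / 0.0001469 = 4584 d
Total t = Σ t_i = 16991 days = 46.52 years.

46.5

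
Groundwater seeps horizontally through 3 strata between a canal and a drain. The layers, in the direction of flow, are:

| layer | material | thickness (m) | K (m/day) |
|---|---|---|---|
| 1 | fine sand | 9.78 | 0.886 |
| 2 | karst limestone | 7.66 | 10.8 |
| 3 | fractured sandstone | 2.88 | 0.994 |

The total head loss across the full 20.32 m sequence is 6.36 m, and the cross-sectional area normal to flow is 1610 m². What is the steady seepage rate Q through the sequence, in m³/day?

699

Flow is perpendicular to layering, so the layers act in series and the equivalent K is the thickness-weighted harmonic mean.
Total thickness L = 9.78 + 7.66 + 2.88 = 20.32 m.
Σ(b_i/K_i) = 9.78/0.886 + 7.66/10.8 + 2.88/0.994 = 14.65 d.
K_eq = L / Σ(b_i/K_i) = 20.32 / 14.65 = 1.388 m/day.
Q = K_eq · A · (Δh/L) = 1.388 × 1610 × (6.36/20.32) = 699.2 m³/day.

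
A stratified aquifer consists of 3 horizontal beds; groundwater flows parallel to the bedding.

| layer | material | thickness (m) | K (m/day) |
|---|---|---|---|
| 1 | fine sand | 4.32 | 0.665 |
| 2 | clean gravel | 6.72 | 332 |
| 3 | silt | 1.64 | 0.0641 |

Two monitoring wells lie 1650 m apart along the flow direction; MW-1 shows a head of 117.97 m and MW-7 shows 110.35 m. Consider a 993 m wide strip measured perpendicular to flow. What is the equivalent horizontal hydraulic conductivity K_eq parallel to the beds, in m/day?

176

Flow is parallel to layering, so each bed carries its own Darcy discharge and the transmissivities add.
Σ(K_i·b_i) = 0.665×4.32 + 332×6.72 + 0.0641×1.64 = 2234 m²/day.
Total thickness b = 12.68 m, so K_eq = Σ(K_i·b_i)/b = 176.2 m/day.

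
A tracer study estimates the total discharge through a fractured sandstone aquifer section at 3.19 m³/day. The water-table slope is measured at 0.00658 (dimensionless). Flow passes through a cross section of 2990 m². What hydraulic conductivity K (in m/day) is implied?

0.162

Hydraulic gradient i = 0.00658.
From Q = K·A·i, K = Q / (A·i) = 3.19 / (2990 × 0.006580) = 0.1621 m/day.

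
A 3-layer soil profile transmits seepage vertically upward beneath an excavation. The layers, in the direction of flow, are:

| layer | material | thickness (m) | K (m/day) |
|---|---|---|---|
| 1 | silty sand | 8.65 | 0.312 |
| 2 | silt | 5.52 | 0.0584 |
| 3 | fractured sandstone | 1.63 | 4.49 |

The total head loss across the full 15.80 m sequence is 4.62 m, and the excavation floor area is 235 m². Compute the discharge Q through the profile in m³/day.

Flow is perpendicular to layering, so the layers act in series and the equivalent K is the thickness-weighted harmonic mean.
Total thickness L = 8.65 + 5.52 + 1.63 = 15.80 m.
Σ(b_i/K_i) = 8.65/0.312 + 5.52/0.0584 + 1.63/4.49 = 122.6 d.
K_eq = L / Σ(b_i/K_i) = 15.80 / 122.6 = 0.1289 m/day.
Q = K_eq · A · (Δh/L) = 0.1289 × 235 × (4.62/15.80) = 8.855 m³/day.

8.86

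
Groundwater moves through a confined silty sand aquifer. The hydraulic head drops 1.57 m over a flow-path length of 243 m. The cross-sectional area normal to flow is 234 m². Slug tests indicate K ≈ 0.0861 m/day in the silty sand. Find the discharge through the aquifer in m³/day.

0.130

Hydraulic gradient i = Δh / L = 1.57 / 243 = 0.006461.
Darcy's law: Q = K · A · i = 0.08610 × 234.0 × 0.006461 = 0.1302 m³/day.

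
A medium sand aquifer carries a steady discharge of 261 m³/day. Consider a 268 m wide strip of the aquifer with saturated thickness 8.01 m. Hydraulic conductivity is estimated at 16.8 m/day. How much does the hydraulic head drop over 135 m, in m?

0.977

Cross-sectional area A = 268 × 8.01 = 2147 m².
From Q = K·A·i, i = Q / (K·A) = 261 / (16.80 × 2147) = 0.007237.
Head loss Δh = i · L = 0.007237 × 135 = 0.9770 m.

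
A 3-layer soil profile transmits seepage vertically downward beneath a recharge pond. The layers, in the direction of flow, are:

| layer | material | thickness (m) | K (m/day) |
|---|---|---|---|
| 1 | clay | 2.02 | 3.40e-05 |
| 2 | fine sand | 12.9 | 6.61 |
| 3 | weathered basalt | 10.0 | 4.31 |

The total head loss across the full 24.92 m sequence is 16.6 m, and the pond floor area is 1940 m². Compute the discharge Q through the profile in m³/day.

0.542

Flow is perpendicular to layering, so the layers act in series and the equivalent K is the thickness-weighted harmonic mean.
Total thickness L = 2.02 + 12.9 + 10.0 = 24.92 m.
Σ(b_i/K_i) = 2.02/3.40e-05 + 12.9/6.61 + 10.0/4.31 = 59416 d.
K_eq = L / Σ(b_i/K_i) = 24.92 / 59416 = 0.0004194 m/day.
Q = K_eq · A · (Δh/L) = 0.0004194 × 1940 × (16.6/24.92) = 0.5420 m³/day.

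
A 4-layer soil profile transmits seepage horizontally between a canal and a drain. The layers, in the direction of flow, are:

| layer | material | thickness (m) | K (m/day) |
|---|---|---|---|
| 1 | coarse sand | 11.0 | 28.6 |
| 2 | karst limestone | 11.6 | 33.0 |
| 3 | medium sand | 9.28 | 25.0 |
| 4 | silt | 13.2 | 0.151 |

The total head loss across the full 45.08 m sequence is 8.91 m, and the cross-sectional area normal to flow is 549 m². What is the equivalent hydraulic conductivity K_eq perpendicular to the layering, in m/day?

0.509

Flow is perpendicular to layering, so the layers act in series and the equivalent K is the thickness-weighted harmonic mean.
Total thickness L = 11.0 + 11.6 + 9.28 + 13.2 = 45.08 m.
Σ(b_i/K_i) = 11.0/28.6 + 11.6/33.0 + 9.28/25.0 + 13.2/0.151 = 88.52 d.
K_eq = L / Σ(b_i/K_i) = 45.08 / 88.52 = 0.5092 m/day.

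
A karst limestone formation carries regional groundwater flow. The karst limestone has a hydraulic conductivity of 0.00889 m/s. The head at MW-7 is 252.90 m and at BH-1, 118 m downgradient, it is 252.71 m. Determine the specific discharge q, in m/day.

1.24

Convert K: 0.00889 m/s × 86400 = 768.1 m/day.
Hydraulic gradient i = (252.90 − 252.71) / 118 = 0.19 / 118 = 0.001610.
Specific discharge q = K · i = 768.1 × 0.001610 = 1.237 m/day.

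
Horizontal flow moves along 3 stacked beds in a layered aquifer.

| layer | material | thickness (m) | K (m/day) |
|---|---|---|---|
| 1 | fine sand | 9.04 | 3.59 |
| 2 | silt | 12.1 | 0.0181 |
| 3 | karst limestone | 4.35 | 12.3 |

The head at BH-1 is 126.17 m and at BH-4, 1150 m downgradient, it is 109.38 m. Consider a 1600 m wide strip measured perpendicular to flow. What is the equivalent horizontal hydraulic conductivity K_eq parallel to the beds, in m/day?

Flow is parallel to layering, so each bed carries its own Darcy discharge and the transmissivities add.
Σ(K_i·b_i) = 3.59×9.04 + 0.0181×12.1 + 12.3×4.35 = 86.18 m²/day.
Total thickness b = 25.49 m, so K_eq = Σ(K_i·b_i)/b = 3.381 m/day.

3.38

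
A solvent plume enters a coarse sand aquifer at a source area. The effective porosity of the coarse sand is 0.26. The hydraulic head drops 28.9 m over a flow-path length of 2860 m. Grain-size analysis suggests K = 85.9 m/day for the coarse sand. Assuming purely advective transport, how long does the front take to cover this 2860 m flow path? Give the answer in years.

Hydraulic gradient i = Δh / L = 28.9 / 2860 = 0.01010.
Darcy flux q = K · i = 85.90 × 0.01010 = 0.8680 m/day.
Seepage velocity v = q / n_e = 0.8680 / 0.26 = 3.339 m/day.
Travel time t = L / v = 2860 / 3.339 = 856.7 days = 2.345 years.

2.35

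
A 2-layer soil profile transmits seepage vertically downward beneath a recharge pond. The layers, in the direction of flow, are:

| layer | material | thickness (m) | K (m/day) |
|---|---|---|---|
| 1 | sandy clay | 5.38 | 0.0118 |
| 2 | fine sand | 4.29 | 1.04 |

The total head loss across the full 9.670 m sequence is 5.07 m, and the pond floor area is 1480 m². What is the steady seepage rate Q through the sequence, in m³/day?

16.3

Flow is perpendicular to layering, so the layers act in series and the equivalent K is the thickness-weighted harmonic mean.
Total thickness L = 5.38 + 4.29 = 9.670 m.
Σ(b_i/K_i) = 5.38/0.0118 + 4.29/1.04 = 460.1 d.
K_eq = L / Σ(b_i/K_i) = 9.670 / 460.1 = 0.02102 m/day.
Q = K_eq · A · (Δh/L) = 0.02102 × 1480 × (5.07/9.670) = 16.31 m³/day.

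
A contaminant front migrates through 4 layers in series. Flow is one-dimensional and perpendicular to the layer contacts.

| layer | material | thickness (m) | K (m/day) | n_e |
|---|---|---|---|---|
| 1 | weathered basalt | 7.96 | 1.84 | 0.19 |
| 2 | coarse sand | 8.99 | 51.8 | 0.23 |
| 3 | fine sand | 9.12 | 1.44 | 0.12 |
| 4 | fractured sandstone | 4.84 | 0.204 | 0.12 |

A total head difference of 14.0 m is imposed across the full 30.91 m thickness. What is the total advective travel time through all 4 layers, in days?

13.0

With flow normal to the layers, continuity requires the same specific discharge q through every layer.
Σ(b_i/K_i) = 7.96/1.84 + 8.99/51.8 + 9.12/1.44 + 4.84/0.204 = 34.56 d.
q = Δh / Σ(b_i/K_i) = 14.0 / 34.56 = 0.4051 m/day.
In each layer the seepage velocity is v_i = q/n_i, so the layer transit time is t_i = b_i·n_i / q:
  layer 1 (weathered basalt): t_1 = 7.96 × 0.19 / 0.4051 = 3.733 d
  layer 2 (coarse sand): t_2 = 8.99 × 0.23 / 0.4051 = 5.104 d
  layer 3 (fine sand): t_3 = 9.12 × 0.12 / 0.4051 = 2.701 d
  layer 4 (fractured sandstone): t_4 = 4.84 × 0.12 / 0.4051 = 1.434 d
Total t = Σ t_i = 12.97 days.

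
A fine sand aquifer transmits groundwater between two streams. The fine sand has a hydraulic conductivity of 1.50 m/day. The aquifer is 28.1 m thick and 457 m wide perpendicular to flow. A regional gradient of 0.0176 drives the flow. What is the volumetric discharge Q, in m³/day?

339

Cross-sectional area A = 457 × 28.1 = 12842 m².
Hydraulic gradient i = 0.0176.
Darcy's law: Q = K · A · i = 1.500 × 12842 × 0.01760 = 339.0 m³/day.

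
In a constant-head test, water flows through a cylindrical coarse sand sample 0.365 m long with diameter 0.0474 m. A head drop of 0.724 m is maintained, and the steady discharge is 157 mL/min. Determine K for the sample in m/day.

64.6

Cross-sectional area A = π·(d/2)² = π × (0.0474/2)² = 0.001765 m².
Convert discharge: 157 mL/min = 2.617e-06 m³/s.
Darcy's law rearranged: K = Q·L / (A·Δh) = 2.617e-06 × 0.365 / (0.001765 × 0.724) = 0.0007476 m/s = 64.59 m/day.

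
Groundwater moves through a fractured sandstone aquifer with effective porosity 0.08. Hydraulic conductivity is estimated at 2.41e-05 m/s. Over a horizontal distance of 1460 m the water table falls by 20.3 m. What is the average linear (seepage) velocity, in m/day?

0.362

Convert K: 2.41e-05 m/s × 86400 = 2.082 m/day.
Hydraulic gradient i = Δh / L = 20.3 / 1460 = 0.01390.
Darcy flux q = K · i = 2.082 × 0.01390 = 0.02895 m/day.
Seepage velocity v = q / n_e = 0.02895 / 0.08 = 0.3619 m/day.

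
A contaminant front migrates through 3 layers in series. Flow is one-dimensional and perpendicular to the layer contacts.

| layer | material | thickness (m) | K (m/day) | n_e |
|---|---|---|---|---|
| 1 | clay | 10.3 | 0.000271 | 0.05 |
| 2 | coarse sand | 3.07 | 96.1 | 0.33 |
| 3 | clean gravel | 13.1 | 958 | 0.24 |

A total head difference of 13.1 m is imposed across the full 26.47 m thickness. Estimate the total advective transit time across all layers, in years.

With flow normal to the layers, continuity requires the same specific discharge q through every layer.
Σ(b_i/K_i) = 10.3/0.000271 + 3.07/96.1 + 13.1/958 = 38007 d.
q = Δh / Σ(b_i/K_i) = 13.1 / 38007 = 0.0003447 m/day.
In each layer the seepage velocity is v_i = q/n_i, so the layer transit time is t_i = b_i·n_i / q:
  layer 1 (clay): t_1 = 10.3 × 0.05 / 0.0003447 = 1494 d
  layer 2 (coarse sand): t_2 = 3.07 × 0.33 / 0.0003447 = 2939 d
  layer 3 (clean gravel): t_3 = 13.1 × 0.24 / 0.0003447 = 9122 d
Total t = Σ t_i = 13555 days = 37.11 years.

37.1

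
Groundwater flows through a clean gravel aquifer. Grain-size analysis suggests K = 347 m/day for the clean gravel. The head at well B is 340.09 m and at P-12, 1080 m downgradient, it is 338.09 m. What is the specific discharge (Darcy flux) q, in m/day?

0.643

Hydraulic gradient i = (340.09 − 338.09) / 1080 = 2 / 1080 = 0.001852.
Specific discharge q = K · i = 347.0 × 0.001852 = 0.6426 m/day.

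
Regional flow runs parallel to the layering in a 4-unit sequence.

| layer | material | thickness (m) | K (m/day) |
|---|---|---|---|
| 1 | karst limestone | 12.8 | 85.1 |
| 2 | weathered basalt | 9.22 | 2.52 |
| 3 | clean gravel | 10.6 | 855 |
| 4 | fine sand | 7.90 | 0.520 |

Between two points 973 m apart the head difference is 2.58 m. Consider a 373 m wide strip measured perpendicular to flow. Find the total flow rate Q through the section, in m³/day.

10100

Flow is parallel to layering, so each bed carries its own Darcy discharge and the transmissivities add.
Σ(K_i·b_i) = 85.1×12.8 + 2.52×9.22 + 855×10.6 + 0.520×7.90 = 10180 m²/day.
Hydraulic gradient i = Δh / L = 2.58 / 973 = 0.002652.
Q = Σ(K_i·b_i) · W · i = 10180 × 373 × 0.002652 = 10068 m³/day.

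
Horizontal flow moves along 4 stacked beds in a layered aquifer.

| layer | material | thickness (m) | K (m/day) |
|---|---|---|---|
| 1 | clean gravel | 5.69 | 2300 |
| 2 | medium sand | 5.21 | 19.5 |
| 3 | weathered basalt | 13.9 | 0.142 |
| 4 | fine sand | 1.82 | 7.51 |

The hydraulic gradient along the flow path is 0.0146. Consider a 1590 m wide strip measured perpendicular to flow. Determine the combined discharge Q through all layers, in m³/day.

Flow is parallel to layering, so each bed carries its own Darcy discharge and the transmissivities add.
Σ(K_i·b_i) = 2300×5.69 + 19.5×5.21 + 0.142×13.9 + 7.51×1.82 = 13204 m²/day.
Hydraulic gradient i = 0.0146.
Q = Σ(K_i·b_i) · W · i = 13204 × 1590 × 0.01460 = 3.065e+05 m³/day.

307000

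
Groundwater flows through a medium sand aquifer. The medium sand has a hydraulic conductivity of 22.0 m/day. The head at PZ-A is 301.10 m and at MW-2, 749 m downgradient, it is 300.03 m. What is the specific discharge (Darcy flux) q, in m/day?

Hydraulic gradient i = (301.10 − 300.03) / 749 = 1.07 / 749 = 0.001429.
Specific discharge q = K · i = 22.00 × 0.001429 = 0.03143 m/day.

0.0314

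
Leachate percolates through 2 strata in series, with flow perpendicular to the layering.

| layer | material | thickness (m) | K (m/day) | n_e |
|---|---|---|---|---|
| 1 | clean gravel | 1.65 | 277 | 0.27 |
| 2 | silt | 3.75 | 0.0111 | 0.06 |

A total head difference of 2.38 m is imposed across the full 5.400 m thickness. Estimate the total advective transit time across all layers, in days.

95.2

With flow normal to the layers, continuity requires the same specific discharge q through every layer.
Σ(b_i/K_i) = 1.65/277 + 3.75/0.0111 = 337.8 d.
q = Δh / Σ(b_i/K_i) = 2.38 / 337.8 = 0.007045 m/day.
In each layer the seepage velocity is v_i = q/n_i, so the layer transit time is t_i = b_i·n_i / q:
  layer 1 (clean gravel): t_1 = 1.65 × 0.27 / 0.007045 = 63.24 d
  layer 2 (silt): t_2 = 3.75 × 0.06 / 0.007045 = 31.94 d
Total t = Σ t_i = 95.18 days.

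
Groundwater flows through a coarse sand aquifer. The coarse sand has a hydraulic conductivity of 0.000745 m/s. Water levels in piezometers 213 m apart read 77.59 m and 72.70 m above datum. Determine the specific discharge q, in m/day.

1.48

Convert K: 0.000745 m/s × 86400 = 64.37 m/day.
Hydraulic gradient i = (77.59 − 72.70) / 213 = 4.89 / 213 = 0.02296.
Specific discharge q = K · i = 64.37 × 0.02296 = 1.478 m/day.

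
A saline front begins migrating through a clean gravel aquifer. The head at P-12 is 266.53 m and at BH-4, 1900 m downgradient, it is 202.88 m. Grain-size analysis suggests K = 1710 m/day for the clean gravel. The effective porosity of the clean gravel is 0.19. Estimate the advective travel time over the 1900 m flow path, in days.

6.30

Hydraulic gradient i = (266.53 − 202.88) / 1900 = 63.65 / 1900 = 0.03350.
Darcy flux q = K · i = 1710 × 0.03350 = 57.29 m/day.
Seepage velocity v = q / n_e = 57.29 / 0.19 = 301.5 m/day.
Travel time t = L / v = 1900 / 301.5 = 6.302 days.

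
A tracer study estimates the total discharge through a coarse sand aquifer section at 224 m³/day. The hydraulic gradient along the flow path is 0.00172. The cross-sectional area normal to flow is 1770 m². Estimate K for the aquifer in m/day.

73.6

Hydraulic gradient i = 0.00172.
From Q = K·A·i, K = Q / (A·i) = 224 / (1770 × 0.001720) = 73.58 m/day.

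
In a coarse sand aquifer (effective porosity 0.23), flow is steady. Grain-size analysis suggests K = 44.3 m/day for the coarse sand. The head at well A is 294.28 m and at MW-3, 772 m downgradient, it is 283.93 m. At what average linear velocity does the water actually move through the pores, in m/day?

Hydraulic gradient i = (294.28 − 283.93) / 772 = 10.35 / 772 = 0.01341.
Darcy flux q = K · i = 44.30 × 0.01341 = 0.5939 m/day.
Seepage velocity v = q / n_e = 0.5939 / 0.23 = 2.582 m/day.

2.58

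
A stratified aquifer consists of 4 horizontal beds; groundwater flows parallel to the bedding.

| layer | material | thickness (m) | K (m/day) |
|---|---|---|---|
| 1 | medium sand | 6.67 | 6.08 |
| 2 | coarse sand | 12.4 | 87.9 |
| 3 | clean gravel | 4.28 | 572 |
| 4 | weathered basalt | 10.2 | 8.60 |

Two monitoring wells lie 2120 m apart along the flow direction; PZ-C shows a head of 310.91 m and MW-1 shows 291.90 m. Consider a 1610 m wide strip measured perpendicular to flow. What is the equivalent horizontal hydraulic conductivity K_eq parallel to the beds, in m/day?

Flow is parallel to layering, so each bed carries its own Darcy discharge and the transmissivities add.
Σ(K_i·b_i) = 6.08×6.67 + 87.9×12.4 + 572×4.28 + 8.60×10.2 = 3666 m²/day.
Total thickness b = 33.55 m, so K_eq = Σ(K_i·b_i)/b = 109.3 m/day.

109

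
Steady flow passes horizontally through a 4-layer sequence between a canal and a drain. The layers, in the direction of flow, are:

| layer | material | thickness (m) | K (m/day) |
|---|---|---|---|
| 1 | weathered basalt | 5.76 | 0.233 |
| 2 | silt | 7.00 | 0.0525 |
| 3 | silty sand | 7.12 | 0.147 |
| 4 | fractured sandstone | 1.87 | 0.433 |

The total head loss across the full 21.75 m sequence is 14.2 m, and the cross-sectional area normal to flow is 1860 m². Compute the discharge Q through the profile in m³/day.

125

Flow is perpendicular to layering, so the layers act in series and the equivalent K is the thickness-weighted harmonic mean.
Total thickness L = 5.76 + 7.00 + 7.12 + 1.87 = 21.75 m.
Σ(b_i/K_i) = 5.76/0.233 + 7.00/0.0525 + 7.12/0.147 + 1.87/0.433 = 210.8 d.
K_eq = L / Σ(b_i/K_i) = 21.75 / 210.8 = 0.1032 m/day.
Q = K_eq · A · (Δh/L) = 0.1032 × 1860 × (14.2/21.75) = 125.3 m³/day.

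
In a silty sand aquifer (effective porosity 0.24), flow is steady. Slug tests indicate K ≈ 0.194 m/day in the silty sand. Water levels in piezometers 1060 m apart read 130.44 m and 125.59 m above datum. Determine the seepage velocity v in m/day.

Hydraulic gradient i = (130.44 − 125.59) / 1060 = 4.85 / 1060 = 0.004575.
Darcy flux q = K · i = 0.1940 × 0.004575 = 0.0008876 m/day.
Seepage velocity v = q / n_e = 0.0008876 / 0.24 = 0.003699 m/day.

0.00370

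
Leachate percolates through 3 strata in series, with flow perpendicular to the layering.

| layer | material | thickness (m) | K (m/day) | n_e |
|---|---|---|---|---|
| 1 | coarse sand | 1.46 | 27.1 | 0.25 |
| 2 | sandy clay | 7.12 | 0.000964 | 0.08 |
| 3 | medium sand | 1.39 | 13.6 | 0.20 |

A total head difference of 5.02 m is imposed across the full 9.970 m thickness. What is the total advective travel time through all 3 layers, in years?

4.88

With flow normal to the layers, continuity requires the same specific discharge q through every layer.
Σ(b_i/K_i) = 1.46/27.1 + 7.12/0.000964 + 1.39/13.6 = 7386 d.
q = Δh / Σ(b_i/K_i) = 5.02 / 7386 = 0.0006797 m/day.
In each layer the seepage velocity is v_i = q/n_i, so the layer transit time is t_i = b_i·n_i / q:
  layer 1 (coarse sand): t_1 = 1.46 × 0.25 / 0.0006797 = 537.0 d
  layer 2 (sandy clay): t_2 = 7.12 × 0.08 / 0.0006797 = 838.1 d
  layer 3 (medium sand): t_3 = 1.39 × 0.20 / 0.0006797 = 409.0 d
Total t = Σ t_i = 1784 days = 4.885 years.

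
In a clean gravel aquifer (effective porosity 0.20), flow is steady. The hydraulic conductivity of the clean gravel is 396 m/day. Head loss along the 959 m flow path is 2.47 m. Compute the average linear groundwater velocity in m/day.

5.10

Hydraulic gradient i = Δh / L = 2.47 / 959 = 0.002576.
Darcy flux q = K · i = 396.0 × 0.002576 = 1.020 m/day.
Seepage velocity v = q / n_e = 1.020 / 0.20 = 5.100 m/day.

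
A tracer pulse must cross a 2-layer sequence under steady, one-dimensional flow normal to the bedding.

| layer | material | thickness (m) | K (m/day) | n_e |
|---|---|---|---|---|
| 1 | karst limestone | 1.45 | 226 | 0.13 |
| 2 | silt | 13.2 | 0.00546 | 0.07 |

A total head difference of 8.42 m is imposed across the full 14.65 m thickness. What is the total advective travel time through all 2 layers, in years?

With flow normal to the layers, continuity requires the same specific discharge q through every layer.
Σ(b_i/K_i) = 1.45/226 + 13.2/0.00546 = 2418 d.
q = Δh / Σ(b_i/K_i) = 8.42 / 2418 = 0.003483 m/day.
In each layer the seepage velocity is v_i = q/n_i, so the layer transit time is t_i = b_i·n_i / q:
  layer 1 (karst limestone): t_1 = 1.45 × 0.13 / 0.003483 = 54.12 d
  layer 2 (silt): t_2 = 13.2 × 0.07 / 0.003483 = 265.3 d
Total t = Σ t_i = 319.4 days = 0.8745 years.

0.875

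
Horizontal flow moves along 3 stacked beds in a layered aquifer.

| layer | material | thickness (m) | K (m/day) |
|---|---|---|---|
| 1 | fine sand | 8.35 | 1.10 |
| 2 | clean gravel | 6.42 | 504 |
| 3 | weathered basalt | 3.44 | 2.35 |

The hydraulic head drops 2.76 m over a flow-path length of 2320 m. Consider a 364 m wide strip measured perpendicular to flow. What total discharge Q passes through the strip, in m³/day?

1410

Flow is parallel to layering, so each bed carries its own Darcy discharge and the transmissivities add.
Σ(K_i·b_i) = 1.10×8.35 + 504×6.42 + 2.35×3.44 = 3253 m²/day.
Hydraulic gradient i = Δh / L = 2.76 / 2320 = 0.001190.
Q = Σ(K_i·b_i) · W · i = 3253 × 364 × 0.001190 = 1409 m³/day.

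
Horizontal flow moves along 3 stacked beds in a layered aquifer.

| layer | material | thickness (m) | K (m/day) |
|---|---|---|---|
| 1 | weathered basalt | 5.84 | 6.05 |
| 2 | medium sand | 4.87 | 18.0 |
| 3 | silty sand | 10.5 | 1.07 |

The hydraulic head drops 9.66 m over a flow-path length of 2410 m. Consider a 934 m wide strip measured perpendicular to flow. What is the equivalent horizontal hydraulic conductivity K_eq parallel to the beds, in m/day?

6.33

Flow is parallel to layering, so each bed carries its own Darcy discharge and the transmissivities add.
Σ(K_i·b_i) = 6.05×5.84 + 18.0×4.87 + 1.07×10.5 = 134.2 m²/day.
Total thickness b = 21.21 m, so K_eq = Σ(K_i·b_i)/b = 6.328 m/day.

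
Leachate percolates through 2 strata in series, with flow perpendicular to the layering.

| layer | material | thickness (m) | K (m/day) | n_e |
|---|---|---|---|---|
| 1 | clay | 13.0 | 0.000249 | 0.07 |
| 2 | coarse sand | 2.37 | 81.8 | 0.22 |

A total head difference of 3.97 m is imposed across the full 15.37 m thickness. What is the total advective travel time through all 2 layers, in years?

51.5

With flow normal to the layers, continuity requires the same specific discharge q through every layer.
Σ(b_i/K_i) = 13.0/0.000249 + 2.37/81.8 = 52209 d.
q = Δh / Σ(b_i/K_i) = 3.97 / 52209 = 7.604e-05 m/day.
In each layer the seepage velocity is v_i = q/n_i, so the layer transit time is t_i = b_i·n_i / q:
  layer 1 (clay): t_1 = 13.0 × 0.07 / 7.604e-05 = 11967 d
  layer 2 (coarse sand): t_2 = 2.37 × 0.22 / 7.604e-05 = 6857 d
Total t = Σ t_i = 18824 days = 51.54 years.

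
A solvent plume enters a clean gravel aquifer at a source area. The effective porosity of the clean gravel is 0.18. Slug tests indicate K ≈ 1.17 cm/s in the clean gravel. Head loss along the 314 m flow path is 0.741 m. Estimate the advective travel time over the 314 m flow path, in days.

Convert K: 1.17 cm/s × 864 = 1011 m/day.
Hydraulic gradient i = Δh / L = 0.741 / 314 = 0.002360.
Darcy flux q = K · i = 1011 × 0.002360 = 2.386 m/day.
Seepage velocity v = q / n_e = 2.386 / 0.18 = 13.25 m/day.
Travel time t = L / v = 314 / 13.25 = 23.69 days.

23.7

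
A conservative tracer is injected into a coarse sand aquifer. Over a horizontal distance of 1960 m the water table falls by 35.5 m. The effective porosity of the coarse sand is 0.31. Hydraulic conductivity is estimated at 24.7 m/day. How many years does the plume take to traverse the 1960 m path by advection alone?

Hydraulic gradient i = Δh / L = 35.5 / 1960 = 0.01811.
Darcy flux q = K · i = 24.70 × 0.01811 = 0.4474 m/day.
Seepage velocity v = q / n_e = 0.4474 / 0.31 = 1.443 m/day.
Travel time t = L / v = 1960 / 1.443 = 1358 days = 3.718 years.

3.72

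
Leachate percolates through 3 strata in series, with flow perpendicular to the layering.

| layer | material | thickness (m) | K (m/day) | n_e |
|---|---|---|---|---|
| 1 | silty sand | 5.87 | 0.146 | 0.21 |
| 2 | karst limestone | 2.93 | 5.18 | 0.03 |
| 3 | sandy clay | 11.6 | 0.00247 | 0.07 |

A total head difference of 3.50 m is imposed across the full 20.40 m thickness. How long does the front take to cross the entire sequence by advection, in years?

7.90

With flow normal to the layers, continuity requires the same specific discharge q through every layer.
Σ(b_i/K_i) = 5.87/0.146 + 2.93/5.18 + 11.6/0.00247 = 4737 d.
q = Δh / Σ(b_i/K_i) = 3.50 / 4737 = 0.0007388 m/day.
In each layer the seepage velocity is v_i = q/n_i, so the layer transit time is t_i = b_i·n_i / q:
  layer 1 (silty sand): t_1 = 5.87 × 0.21 / 0.0007388 = 1668 d
  layer 2 (karst limestone): t_2 = 2.93 × 0.03 / 0.0007388 = 119.0 d
  layer 3 (sandy clay): t_3 = 11.6 × 0.07 / 0.0007388 = 1099 d
Total t = Σ t_i = 2886 days = 7.903 years.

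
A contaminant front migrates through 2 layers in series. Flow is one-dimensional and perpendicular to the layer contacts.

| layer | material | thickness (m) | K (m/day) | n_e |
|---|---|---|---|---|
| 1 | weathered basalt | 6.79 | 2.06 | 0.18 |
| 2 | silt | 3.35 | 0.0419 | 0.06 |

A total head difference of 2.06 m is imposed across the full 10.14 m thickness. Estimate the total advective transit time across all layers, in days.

57.5

With flow normal to the layers, continuity requires the same specific discharge q through every layer.
Σ(b_i/K_i) = 6.79/2.06 + 3.35/0.0419 = 83.25 d.
q = Δh / Σ(b_i/K_i) = 2.06 / 83.25 = 0.02475 m/day.
In each layer the seepage velocity is v_i = q/n_i, so the layer transit time is t_i = b_i·n_i / q:
  layer 1 (weathered basalt): t_1 = 6.79 × 0.18 / 0.02475 = 49.39 d
  layer 2 (silt): t_2 = 3.35 × 0.06 / 0.02475 = 8.123 d
Total t = Σ t_i = 57.51 days.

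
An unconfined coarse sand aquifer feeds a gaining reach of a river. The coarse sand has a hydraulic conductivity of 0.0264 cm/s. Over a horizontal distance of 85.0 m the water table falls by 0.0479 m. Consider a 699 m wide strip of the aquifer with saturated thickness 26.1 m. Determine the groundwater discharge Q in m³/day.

235

Convert K: 0.0264 cm/s × 864 = 22.81 m/day.
Cross-sectional area A = 699 × 26.1 = 18244 m².
Hydraulic gradient i = Δh / L = 0.0479 / 85.0 = 0.0005635.
Darcy's law: Q = K · A · i = 22.81 × 18244 × 0.0005635 = 234.5 m³/day.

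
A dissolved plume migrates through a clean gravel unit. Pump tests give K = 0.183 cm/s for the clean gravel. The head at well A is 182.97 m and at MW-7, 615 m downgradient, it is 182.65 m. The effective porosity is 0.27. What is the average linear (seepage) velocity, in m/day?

0.305

Convert K: 0.183 cm/s × 864 = 158.1 m/day.
Hydraulic gradient i = (182.97 − 182.65) / 615 = 0.32 / 615 = 0.0005203.
Darcy flux q = K · i = 158.1 × 0.0005203 = 0.08227 m/day.
Seepage velocity v = q / n_e = 0.08227 / 0.27 = 0.3047 m/day.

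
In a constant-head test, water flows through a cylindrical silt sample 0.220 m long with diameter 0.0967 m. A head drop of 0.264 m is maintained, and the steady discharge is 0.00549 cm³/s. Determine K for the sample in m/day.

Cross-sectional area A = π·(d/2)² = π × (0.0967/2)² = 0.007344 m².
Convert discharge: 0.00549 cm³/s = 5.490e-09 m³/s.
Darcy's law rearranged: K = Q·L / (A·Δh) = 5.490e-09 × 0.220 / (0.007344 × 0.264) = 6.229e-07 m/s = 0.05382 m/day.

0.0538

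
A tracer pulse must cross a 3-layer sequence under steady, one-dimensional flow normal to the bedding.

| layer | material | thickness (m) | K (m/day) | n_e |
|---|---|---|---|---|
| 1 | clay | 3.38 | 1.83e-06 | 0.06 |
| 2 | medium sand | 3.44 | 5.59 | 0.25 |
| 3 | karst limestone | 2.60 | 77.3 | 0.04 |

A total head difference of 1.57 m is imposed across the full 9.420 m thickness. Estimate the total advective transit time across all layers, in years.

3760

With flow normal to the layers, continuity requires the same specific discharge q through every layer.
Σ(b_i/K_i) = 3.38/1.83e-06 + 3.44/5.59 + 2.60/77.3 = 1.847e+06 d.
q = Δh / Σ(b_i/K_i) = 1.57 / 1.847e+06 = 8.500e-07 m/day.
In each layer the seepage velocity is v_i = q/n_i, so the layer transit time is t_i = b_i·n_i / q:
  layer 1 (clay): t_1 = 3.38 × 0.06 / 8.500e-07 = 2.386e+05 d
  layer 2 (medium sand): t_2 = 3.44 × 0.25 / 8.500e-07 = 1.012e+06 d
  layer 3 (karst limestone): t_3 = 2.60 × 0.04 / 8.500e-07 = 1.223e+05 d
Total t = Σ t_i = 1.373e+06 days = 3758 years.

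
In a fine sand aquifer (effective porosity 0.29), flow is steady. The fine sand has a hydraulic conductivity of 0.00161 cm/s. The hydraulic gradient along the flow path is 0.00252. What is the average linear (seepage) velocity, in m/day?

0.0121

Convert K: 0.00161 cm/s × 864 = 1.391 m/day.
Hydraulic gradient i = 0.00252.
Darcy flux q = K · i = 1.391 × 0.002520 = 0.003505 m/day.
Seepage velocity v = q / n_e = 0.003505 / 0.29 = 0.01209 m/day.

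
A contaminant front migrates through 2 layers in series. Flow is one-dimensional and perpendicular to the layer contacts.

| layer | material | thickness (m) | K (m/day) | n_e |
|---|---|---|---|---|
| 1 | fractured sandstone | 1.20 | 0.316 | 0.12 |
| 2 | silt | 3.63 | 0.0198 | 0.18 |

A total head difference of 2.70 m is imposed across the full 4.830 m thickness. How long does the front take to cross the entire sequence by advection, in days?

55.3

With flow normal to the layers, continuity requires the same specific discharge q through every layer.
Σ(b_i/K_i) = 1.20/0.316 + 3.63/0.0198 = 187.1 d.
q = Δh / Σ(b_i/K_i) = 2.70 / 187.1 = 0.01443 m/day.
In each layer the seepage velocity is v_i = q/n_i, so the layer transit time is t_i = b_i·n_i / q:
  layer 1 (fractured sandstone): t_1 = 1.20 × 0.12 / 0.01443 = 9.980 d
  layer 2 (silt): t_2 = 3.63 × 0.18 / 0.01443 = 45.29 d
Total t = Σ t_i = 55.27 days.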